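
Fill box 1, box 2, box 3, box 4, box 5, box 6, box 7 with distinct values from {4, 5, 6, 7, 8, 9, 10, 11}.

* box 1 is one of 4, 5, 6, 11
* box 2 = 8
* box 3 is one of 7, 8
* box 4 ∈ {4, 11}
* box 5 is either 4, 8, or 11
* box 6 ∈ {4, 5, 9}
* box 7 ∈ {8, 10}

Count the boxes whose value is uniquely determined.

box 2's domain is down to {8}, so box 2 = 8. Remove 8 from box 3, box 5, box 7.
box 3's domain is down to {7}, so box 3 = 7.
That leaves box 7 = 10.
box 4 and box 5 between them cover only {4, 11} — a naked pair. Remove those values from box 1, box 6.
Determined: box 2=8, box 3=7, box 7=10. The other boxes each still have more than one consistent value. That makes 3.

3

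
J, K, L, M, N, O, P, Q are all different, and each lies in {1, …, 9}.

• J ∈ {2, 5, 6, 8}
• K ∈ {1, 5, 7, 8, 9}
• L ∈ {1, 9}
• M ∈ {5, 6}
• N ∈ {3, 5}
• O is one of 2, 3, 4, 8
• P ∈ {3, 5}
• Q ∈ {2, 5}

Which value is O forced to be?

4

N and P share exactly the 2 values {3, 5}; by pigeonhole those values go to them, so strike 3, 5 from J, K, M, O, Q.
That leaves M = 6. Strike 6 from J.
That leaves Q = 2. Strike 2 from J, O.
That leaves J = 8. Eliminate 8 elsewhere: K, O.
So O = 4.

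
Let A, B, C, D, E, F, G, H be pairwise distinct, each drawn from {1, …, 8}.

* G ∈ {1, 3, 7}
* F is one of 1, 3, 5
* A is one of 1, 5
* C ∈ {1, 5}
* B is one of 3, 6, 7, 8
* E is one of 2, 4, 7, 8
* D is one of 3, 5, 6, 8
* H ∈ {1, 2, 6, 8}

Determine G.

Among the 8 variables, 4 fits only E (and all 8 values in {1, 2, 3, 4, 5, 6, 7, 8} must be used), so E = 4.
The 7 still-open variables together cover exactly {1, 2, 3, 5, 6, 7, 8} — 7 values for 7 variables — and 2 appears only in H's list, so H = 2.
A and C share exactly the 2 values {1, 5}; by pigeonhole those values go to them, so strike 1, 5 from D, F, G.
F must be 3 (only option left). So B, D, G can't be 3.
So G = 7.

7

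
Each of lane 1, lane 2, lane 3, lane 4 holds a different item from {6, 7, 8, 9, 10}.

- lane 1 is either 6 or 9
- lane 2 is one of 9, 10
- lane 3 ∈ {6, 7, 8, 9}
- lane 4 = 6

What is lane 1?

lane 4 has just one choice, so lane 4 = 6. So lane 1, lane 3 can't be 6.
So lane 1 = 9.

9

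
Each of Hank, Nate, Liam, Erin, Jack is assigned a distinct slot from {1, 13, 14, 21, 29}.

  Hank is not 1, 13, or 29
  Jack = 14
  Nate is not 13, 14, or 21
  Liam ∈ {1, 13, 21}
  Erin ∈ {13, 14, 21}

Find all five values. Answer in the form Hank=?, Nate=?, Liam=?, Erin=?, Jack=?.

Hank=21, Nate=29, Liam=1, Erin=13, Jack=14

Jack has just one choice, so Jack = 14. Remove 14 from Hank, Erin.
Hank's domain is down to {21}, so Hank = 21. Remove 21 from Liam, Erin.
Erin's domain is down to {13}, so Erin = 13. Strike 13 from Liam.
That leaves Liam = 1. So Nate can't be 1.
Nate has just one choice, so Nate = 29.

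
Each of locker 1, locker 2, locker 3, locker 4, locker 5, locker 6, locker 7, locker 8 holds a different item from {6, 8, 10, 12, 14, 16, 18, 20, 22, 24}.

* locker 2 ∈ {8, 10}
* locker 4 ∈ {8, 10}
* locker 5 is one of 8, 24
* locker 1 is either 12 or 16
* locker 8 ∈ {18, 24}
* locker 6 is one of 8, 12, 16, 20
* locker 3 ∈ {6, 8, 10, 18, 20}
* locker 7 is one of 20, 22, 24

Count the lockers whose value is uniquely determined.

2

The 2 variables locker 2 and locker 4 are confined to {8, 10}, which locks those values in; drop them from locker 3, locker 5, locker 6.
locker 5's domain is down to {24}, so locker 5 = 24. Eliminate 24 elsewhere: locker 7, locker 8.
locker 8 must be 18 (only option left). Eliminate 18 elsewhere: locker 3.
Determined: locker 5=24, locker 8=18. The other lockers each still have more than one consistent value. That makes 2.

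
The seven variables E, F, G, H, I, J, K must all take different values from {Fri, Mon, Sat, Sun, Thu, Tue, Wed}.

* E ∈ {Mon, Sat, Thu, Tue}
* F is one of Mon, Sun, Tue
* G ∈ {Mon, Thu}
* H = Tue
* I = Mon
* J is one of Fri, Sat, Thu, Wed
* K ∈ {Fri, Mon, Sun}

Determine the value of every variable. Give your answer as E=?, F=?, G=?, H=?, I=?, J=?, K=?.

E=Sat, F=Sun, G=Thu, H=Tue, I=Mon, J=Wed, K=Fri

H must be Tue (only option left). Strike Tue from E, F.
I has just one choice, so I = Mon. Strike Mon from E, F, G, K.
F's domain is down to {Sun}, so F = Sun. Strike Sun from K.
That leaves G = Thu. Eliminate Thu elsewhere: E, J.
K has just one choice, so K = Fri. Remove Fri from J.
That leaves E = Sat. Remove Sat from J.
J's domain is down to {Wed}, so J = Wed.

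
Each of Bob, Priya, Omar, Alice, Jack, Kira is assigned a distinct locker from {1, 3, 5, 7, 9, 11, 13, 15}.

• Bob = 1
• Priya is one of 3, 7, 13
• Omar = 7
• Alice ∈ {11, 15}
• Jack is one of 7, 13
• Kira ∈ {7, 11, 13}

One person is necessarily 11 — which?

Bob must be 1 (only option left).
Omar must be 7 (only option left). So Priya, Jack, Kira can't be 7.
That leaves Jack = 13. Strike 13 from Priya, Kira.
So 11 goes to Kira.

Kira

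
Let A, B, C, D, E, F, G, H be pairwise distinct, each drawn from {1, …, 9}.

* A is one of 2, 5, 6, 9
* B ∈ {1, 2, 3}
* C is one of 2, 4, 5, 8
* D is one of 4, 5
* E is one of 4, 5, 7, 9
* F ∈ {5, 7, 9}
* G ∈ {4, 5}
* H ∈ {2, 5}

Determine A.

The 2 variables D and G are confined to {4, 5}, which locks those values in; drop them from A, C, E, F, H.
H's domain is down to {2}, so H = 2. Remove 2 from A, B, C.
That leaves C = 8.
E and F between them cover only {7, 9} — a naked pair. Remove those values from A.
So A = 6.

6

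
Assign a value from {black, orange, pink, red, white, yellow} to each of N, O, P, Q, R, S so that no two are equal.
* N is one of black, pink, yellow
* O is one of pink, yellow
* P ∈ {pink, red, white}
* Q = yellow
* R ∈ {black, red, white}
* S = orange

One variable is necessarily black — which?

Q must be yellow (only option left). Strike yellow from N, O.
S's domain is down to {orange}, so S = orange.
O must be pink (only option left). Strike pink from N, P.
So black goes to N.

N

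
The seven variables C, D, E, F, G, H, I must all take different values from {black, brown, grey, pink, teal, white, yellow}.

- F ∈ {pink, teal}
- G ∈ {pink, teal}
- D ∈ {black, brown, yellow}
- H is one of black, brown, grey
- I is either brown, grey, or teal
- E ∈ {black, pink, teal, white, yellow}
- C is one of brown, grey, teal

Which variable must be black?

H

The 7 variables draw from only 7 values {black, brown, grey, pink, teal, white, yellow}, so each is used; only E can be white, hence E = white.
The 6 still-open variables draw from only 6 values {black, brown, grey, pink, teal, yellow}, so each is used; only D can be yellow, hence D = yellow.
The 5 still-open variables draw from only 5 values {black, brown, grey, pink, teal}, so each is used; only H can be black, hence H = black.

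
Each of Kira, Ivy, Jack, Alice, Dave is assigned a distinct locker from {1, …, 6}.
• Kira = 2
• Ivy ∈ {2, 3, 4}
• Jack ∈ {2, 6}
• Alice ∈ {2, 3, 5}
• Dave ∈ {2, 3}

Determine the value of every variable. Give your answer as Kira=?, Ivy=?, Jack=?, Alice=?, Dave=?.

Kira has just one choice, so Kira = 2. Remove 2 from Ivy, Jack, Alice, Dave.
That leaves Jack = 6.
Dave must be 3 (only option left). Eliminate 3 elsewhere: Ivy, Alice.
Ivy has just one choice, so Ivy = 4.
Alice must be 5 (only option left).

Kira=2, Ivy=4, Jack=6, Alice=5, Dave=3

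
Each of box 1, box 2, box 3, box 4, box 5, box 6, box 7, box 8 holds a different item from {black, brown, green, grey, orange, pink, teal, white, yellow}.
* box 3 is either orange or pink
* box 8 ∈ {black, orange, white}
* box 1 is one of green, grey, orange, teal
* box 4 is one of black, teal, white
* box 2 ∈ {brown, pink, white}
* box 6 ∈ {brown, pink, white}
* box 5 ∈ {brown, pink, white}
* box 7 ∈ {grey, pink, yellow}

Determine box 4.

The 3 variables box 2, box 5, box 6 are confined to {brown, pink, white}, which locks those values in; drop them from box 3, box 4, box 7, box 8.
That leaves box 3 = orange. Strike orange from box 1, box 8.
box 8 must be black (only option left). Strike black from box 4.
So box 4 = teal.

teal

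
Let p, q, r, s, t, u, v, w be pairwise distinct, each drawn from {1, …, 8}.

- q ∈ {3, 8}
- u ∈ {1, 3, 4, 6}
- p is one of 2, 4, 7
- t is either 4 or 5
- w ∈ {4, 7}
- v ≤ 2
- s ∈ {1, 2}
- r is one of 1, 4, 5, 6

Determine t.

5

The 8 variables draw from only 8 values {1, 2, 3, 4, 5, 6, 7, 8}, so each is used; only q can be 8, hence q = 8.
The 7 still-open variables together cover exactly {1, 2, 3, 4, 5, 6, 7} — 7 values for 7 variables — and 3 appears only in u's list, so u = 3.
The 6 still-open variables together cover exactly {1, 2, 4, 5, 6, 7} — 6 values for 6 variables — and 6 appears only in r's list, so r = 6.
The 5 still-open variables draw from only 5 values {1, 2, 4, 5, 7}, so each is used; only t can be 5, hence t = 5.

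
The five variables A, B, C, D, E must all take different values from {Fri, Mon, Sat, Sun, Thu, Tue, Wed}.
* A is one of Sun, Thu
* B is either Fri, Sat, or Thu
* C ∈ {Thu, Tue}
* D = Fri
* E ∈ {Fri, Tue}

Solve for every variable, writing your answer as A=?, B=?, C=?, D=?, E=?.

D has just one choice, so D = Fri. Remove Fri from B, E.
E must be Tue (only option left). Eliminate Tue elsewhere: C.
C must be Thu (only option left). Remove Thu from A, B.
A has just one choice, so A = Sun.
B must be Sat (only option left).

A=Sun, B=Sat, C=Thu, D=Fri, E=Tue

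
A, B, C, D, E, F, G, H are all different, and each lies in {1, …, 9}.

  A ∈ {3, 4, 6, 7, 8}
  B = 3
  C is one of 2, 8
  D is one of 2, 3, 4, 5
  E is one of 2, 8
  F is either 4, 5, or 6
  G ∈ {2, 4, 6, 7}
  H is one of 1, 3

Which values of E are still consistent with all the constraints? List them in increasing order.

2, 8

B must be 3 (only option left). Remove 3 from A, D, H.
H's domain is down to {1}, so H = 1.
C and E share exactly the 2 values {2, 8}; by pigeonhole those values go to them, so strike 2, 8 from A, D, G.
No further eliminations apply; E can still be any of 2, 8.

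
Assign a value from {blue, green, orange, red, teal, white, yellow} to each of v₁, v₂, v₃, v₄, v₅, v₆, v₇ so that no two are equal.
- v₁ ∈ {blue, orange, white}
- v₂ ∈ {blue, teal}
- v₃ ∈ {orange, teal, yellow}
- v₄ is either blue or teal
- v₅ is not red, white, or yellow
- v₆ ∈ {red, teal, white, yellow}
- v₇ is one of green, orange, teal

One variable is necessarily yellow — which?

The 7 variables draw from only 7 values {blue, green, orange, red, teal, white, yellow}, so each is used; only v₆ can be red, hence v₆ = red.
Among the 6 still-open variables, white fits only v₁ (and all 6 values in {blue, green, orange, teal, white, yellow} must be used), so v₁ = white.
The 5 still-open variables draw from only 5 values {blue, green, orange, teal, yellow}, so each is used; only v₃ can be yellow, hence v₃ = yellow.

v₃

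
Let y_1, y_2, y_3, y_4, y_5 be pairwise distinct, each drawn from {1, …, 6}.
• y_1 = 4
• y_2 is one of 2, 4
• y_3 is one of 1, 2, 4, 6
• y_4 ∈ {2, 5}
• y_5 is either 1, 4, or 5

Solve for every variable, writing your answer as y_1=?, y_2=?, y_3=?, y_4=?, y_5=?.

y_1=4, y_2=2, y_3=6, y_4=5, y_5=1

y_1's domain is down to {4}, so y_1 = 4. Remove 4 from y_2, y_3, y_5.
That leaves y_2 = 2. Eliminate 2 elsewhere: y_3, y_4.
y_4 has just one choice, so y_4 = 5. So y_5 can't be 5.
That leaves y_5 = 1. So y_3 can't be 1.
y_3's domain is down to {6}, so y_3 = 6.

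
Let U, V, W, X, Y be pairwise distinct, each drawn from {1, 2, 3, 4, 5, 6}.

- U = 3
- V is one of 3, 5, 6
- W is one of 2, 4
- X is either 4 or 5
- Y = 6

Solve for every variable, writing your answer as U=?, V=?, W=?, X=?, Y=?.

U=3, V=5, W=2, X=4, Y=6

U has just one choice, so U = 3. So V can't be 3.
Y has just one choice, so Y = 6. Eliminate 6 elsewhere: V.
V has just one choice, so V = 5. So X can't be 5.
X must be 4 (only option left). Remove 4 from W.
W's domain is down to {2}, so W = 2.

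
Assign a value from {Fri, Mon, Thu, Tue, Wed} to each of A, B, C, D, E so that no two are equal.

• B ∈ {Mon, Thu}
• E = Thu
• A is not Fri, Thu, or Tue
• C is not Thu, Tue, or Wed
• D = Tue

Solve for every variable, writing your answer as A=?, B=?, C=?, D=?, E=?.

A=Wed, B=Mon, C=Fri, D=Tue, E=Thu

D has just one choice, so D = Tue.
E has just one choice, so E = Thu. Strike Thu from B.
B must be Mon (only option left). Remove Mon from A, C.
That leaves C = Fri.
That leaves A = Wed.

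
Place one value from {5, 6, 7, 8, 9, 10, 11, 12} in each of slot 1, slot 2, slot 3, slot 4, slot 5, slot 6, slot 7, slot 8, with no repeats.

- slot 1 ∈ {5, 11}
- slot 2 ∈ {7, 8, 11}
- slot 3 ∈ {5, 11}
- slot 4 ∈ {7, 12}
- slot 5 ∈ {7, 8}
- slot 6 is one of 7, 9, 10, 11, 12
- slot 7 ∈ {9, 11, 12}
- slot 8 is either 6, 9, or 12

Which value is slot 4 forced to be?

Among the 8 variables, 6 fits only slot 8 (and all 8 values in {5, 6, 7, 8, 9, 10, 11, 12} must be used), so slot 8 = 6.
The 7 still-open variables together cover exactly {5, 7, 8, 9, 10, 11, 12} — 7 values for 7 variables — and 10 appears only in slot 6's list, so slot 6 = 10.
The 6 still-open variables draw from only 6 values {5, 7, 8, 9, 11, 12}, so each is used; only slot 7 can be 9, hence slot 7 = 9.
The 5 still-open variables draw from only 5 values {5, 7, 8, 11, 12}, so each is used; only slot 4 can be 12, hence slot 4 = 12.

12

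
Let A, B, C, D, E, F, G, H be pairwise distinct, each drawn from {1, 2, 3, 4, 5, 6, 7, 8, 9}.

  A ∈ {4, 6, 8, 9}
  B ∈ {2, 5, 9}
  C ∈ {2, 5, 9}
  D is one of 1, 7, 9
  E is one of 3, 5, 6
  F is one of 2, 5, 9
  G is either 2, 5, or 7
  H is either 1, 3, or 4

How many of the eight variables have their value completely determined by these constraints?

B, C, F between them cover only {2, 5, 9} — a naked triple. Remove those values from A, D, E, G.
G's domain is down to {7}, so G = 7. Strike 7 from D.
That leaves D = 1. Eliminate 1 elsewhere: H.
Determined: D=1, G=7. The other variables each still have more than one consistent value. That makes 2.

2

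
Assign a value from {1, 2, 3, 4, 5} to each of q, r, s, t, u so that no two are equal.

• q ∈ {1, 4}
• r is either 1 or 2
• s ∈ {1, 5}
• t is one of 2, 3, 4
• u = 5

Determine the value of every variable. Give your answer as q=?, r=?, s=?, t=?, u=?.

u's domain is down to {5}, so u = 5. Strike 5 from s.
s's domain is down to {1}, so s = 1. Remove 1 from q, r.
q has just one choice, so q = 4. Remove 4 from t.
r's domain is down to {2}, so r = 2. Strike 2 from t.
t has just one choice, so t = 3.

q=4, r=2, s=1, t=3, u=5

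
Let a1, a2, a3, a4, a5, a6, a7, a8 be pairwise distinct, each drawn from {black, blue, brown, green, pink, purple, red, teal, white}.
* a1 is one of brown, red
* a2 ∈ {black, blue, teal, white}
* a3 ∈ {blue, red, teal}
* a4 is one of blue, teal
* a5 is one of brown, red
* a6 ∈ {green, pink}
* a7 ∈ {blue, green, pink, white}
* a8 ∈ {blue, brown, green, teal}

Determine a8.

green

Among the 8 variables, black fits only a2 (and all 8 values in {black, blue, brown, green, pink, red, teal, white} must be used), so a2 = black.
The 7 still-open variables together cover exactly {blue, brown, green, pink, red, teal, white} — 7 values for 7 variables — and white appears only in a7's list, so a7 = white.
Among the 6 still-open variables, pink fits only a6 (and all 6 values in {blue, brown, green, pink, red, teal} must be used), so a6 = pink.
The 5 still-open variables draw from only 5 values {blue, brown, green, red, teal}, so each is used; only a8 can be green, hence a8 = green.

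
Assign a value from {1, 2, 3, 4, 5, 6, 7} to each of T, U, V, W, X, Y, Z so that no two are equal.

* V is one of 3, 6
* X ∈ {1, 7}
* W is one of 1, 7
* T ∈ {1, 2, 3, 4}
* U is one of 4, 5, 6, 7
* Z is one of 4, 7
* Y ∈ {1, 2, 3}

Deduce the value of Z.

The 7 variables draw from only 7 values {1, 2, 3, 4, 5, 6, 7}, so each is used; only U can be 5, hence U = 5.
Among the 6 still-open variables, 6 fits only V (and all 6 values in {1, 2, 3, 4, 6, 7} must be used), so V = 6.
W and X between them cover only {1, 7} — a naked pair. Remove those values from T, Y, Z.
So Z = 4.

4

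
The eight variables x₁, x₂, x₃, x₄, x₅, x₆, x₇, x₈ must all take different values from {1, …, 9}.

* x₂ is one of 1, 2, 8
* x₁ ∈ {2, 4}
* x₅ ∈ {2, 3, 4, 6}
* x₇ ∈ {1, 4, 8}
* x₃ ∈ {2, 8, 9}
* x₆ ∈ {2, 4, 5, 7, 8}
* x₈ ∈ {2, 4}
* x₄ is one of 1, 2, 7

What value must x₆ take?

The 2 variables x₁ and x₈ are confined to {2, 4}, which locks those values in; drop them from x₂, x₃, x₄, x₅, x₆, x₇.
x₂ and x₇ between them cover only {1, 8} — a naked pair. Remove those values from x₃, x₄, x₆.
x₃ must be 9 (only option left).
That leaves x₄ = 7. Remove 7 from x₆.
So x₆ = 5.

5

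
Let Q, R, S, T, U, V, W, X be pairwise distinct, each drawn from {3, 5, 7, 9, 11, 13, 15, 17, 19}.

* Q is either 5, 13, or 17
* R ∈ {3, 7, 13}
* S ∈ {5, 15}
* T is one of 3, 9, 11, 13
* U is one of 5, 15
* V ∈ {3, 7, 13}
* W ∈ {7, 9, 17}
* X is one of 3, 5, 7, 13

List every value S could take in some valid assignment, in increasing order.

5, 15

Among the 8 variables, 11 fits only T (and all 8 values in {3, 5, 7, 9, 11, 13, 15, 17} must be used), so T = 11.
The 7 still-open variables together cover exactly {3, 5, 7, 9, 13, 15, 17} — 7 values for 7 variables — and 9 appears only in W's list, so W = 9.
The 6 still-open variables draw from only 6 values {3, 5, 7, 13, 15, 17}, so each is used; only Q can be 17, hence Q = 17.
The 2 variables S and U are confined to {5, 15}, which locks those values in; drop them from X.
No further eliminations apply; S can still be any of 5, 15.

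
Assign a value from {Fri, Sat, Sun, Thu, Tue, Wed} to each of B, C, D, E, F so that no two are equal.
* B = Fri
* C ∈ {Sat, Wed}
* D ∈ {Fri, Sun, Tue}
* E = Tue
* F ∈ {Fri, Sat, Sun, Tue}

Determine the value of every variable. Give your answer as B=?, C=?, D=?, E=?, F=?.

B=Fri, C=Wed, D=Sun, E=Tue, F=Sat

B must be Fri (only option left). So D, F can't be Fri.
E must be Tue (only option left). Eliminate Tue elsewhere: D, F.
D's domain is down to {Sun}, so D = Sun. Strike Sun from F.
F has just one choice, so F = Sat. Strike Sat from C.
C's domain is down to {Wed}, so C = Wed.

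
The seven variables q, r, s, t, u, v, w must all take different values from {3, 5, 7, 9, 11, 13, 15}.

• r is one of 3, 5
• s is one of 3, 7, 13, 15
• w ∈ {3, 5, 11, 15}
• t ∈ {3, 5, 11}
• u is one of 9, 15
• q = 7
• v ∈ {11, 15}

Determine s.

13

q has just one choice, so q = 7. Remove 7 from s.
The 6 still-open variables draw from only 6 values {3, 5, 9, 11, 13, 15}, so each is used; only u can be 9, hence u = 9.
Among the 5 still-open variables, 13 fits only s (and all 5 values in {3, 5, 11, 13, 15} must be used), so s = 13.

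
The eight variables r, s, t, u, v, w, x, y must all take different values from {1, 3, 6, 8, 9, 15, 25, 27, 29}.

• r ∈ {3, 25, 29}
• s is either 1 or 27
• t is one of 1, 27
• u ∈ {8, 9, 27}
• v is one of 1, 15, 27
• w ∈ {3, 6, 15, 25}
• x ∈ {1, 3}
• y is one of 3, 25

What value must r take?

s and t between them cover only {1, 27} — a naked pair. Remove those values from u, v, x.
v's domain is down to {15}, so v = 15. Eliminate 15 elsewhere: w.
x's domain is down to {3}, so x = 3. Eliminate 3 elsewhere: r, w, y.
y's domain is down to {25}, so y = 25. So r, w can't be 25.
So r = 29.

29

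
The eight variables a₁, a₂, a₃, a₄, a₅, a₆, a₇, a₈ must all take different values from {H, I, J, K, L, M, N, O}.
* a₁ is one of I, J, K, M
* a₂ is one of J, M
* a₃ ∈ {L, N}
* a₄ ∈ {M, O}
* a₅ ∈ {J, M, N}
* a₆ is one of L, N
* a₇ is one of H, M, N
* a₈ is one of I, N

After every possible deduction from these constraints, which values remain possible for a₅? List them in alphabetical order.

The 8 variables together cover exactly {H, I, J, K, L, M, N, O} — 8 values for 8 variables — and H appears only in a₇'s list, so a₇ = H.
The 7 still-open variables draw from only 7 values {I, J, K, L, M, N, O}, so each is used; only a₁ can be K, hence a₁ = K.
The 6 still-open variables draw from only 6 values {I, J, L, M, N, O}, so each is used; only a₈ can be I, hence a₈ = I.
Among the 5 still-open variables, O fits only a₄ (and all 5 values in {J, L, M, N, O} must be used), so a₄ = O.
a₃ and a₆ share exactly the 2 values {L, N}; by pigeonhole those values go to them, so strike L, N from a₅.
No further eliminations apply; a₅ can still be any of J, M.

J, M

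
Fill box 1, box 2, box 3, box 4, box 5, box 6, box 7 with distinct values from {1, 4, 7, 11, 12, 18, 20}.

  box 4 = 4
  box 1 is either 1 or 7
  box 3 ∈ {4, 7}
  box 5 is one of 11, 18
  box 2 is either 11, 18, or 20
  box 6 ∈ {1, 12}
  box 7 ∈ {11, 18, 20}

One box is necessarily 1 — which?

box 4's domain is down to {4}, so box 4 = 4. Eliminate 4 elsewhere: box 3.
That leaves box 3 = 7. Remove 7 from box 1.
So 1 goes to box 1.

box 1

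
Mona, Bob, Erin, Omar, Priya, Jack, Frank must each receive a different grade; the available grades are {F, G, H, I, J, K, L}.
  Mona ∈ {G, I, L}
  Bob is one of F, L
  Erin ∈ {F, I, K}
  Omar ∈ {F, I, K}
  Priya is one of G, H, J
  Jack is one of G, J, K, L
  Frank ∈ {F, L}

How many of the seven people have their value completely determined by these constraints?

3

The 7 variables draw from only 7 values {F, G, H, I, J, K, L}, so each is used; only Priya can be H, hence Priya = H.
The 6 still-open variables together cover exactly {F, G, I, J, K, L} — 6 values for 6 variables — and J appears only in Jack's list, so Jack = J.
The 5 still-open variables together cover exactly {F, G, I, K, L} — 5 values for 5 variables — and G appears only in Mona's list, so Mona = G.
The 2 variables Bob and Frank are confined to {F, L}, which locks those values in; drop them from Erin, Omar.
Determined: Mona=G, Priya=H, Jack=J. The other people each still have more than one consistent value. That makes 3.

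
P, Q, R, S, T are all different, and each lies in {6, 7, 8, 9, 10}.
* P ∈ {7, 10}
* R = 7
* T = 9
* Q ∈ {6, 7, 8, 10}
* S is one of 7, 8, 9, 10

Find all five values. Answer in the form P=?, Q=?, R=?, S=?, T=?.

P=10, Q=6, R=7, S=8, T=9

R must be 7 (only option left). So P, Q, S can't be 7.
T's domain is down to {9}, so T = 9. Strike 9 from S.
P must be 10 (only option left). Remove 10 from Q, S.
S's domain is down to {8}, so S = 8. Remove 8 from Q.
That leaves Q = 6.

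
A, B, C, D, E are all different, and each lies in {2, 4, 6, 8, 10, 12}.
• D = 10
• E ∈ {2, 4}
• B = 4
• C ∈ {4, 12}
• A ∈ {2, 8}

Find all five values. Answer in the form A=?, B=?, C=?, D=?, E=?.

B's domain is down to {4}, so B = 4. So C, E can't be 4.
C has just one choice, so C = 12.
D's domain is down to {10}, so D = 10.
E must be 2 (only option left). Eliminate 2 elsewhere: A.
A has just one choice, so A = 8.

A=8, B=4, C=12, D=10, E=2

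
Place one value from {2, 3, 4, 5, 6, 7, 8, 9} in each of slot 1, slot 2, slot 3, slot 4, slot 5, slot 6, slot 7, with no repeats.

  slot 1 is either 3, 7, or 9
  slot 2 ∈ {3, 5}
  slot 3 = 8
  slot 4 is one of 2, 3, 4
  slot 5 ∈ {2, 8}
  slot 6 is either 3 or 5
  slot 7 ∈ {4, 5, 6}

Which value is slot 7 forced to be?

slot 3 has just one choice, so slot 3 = 8. Eliminate 8 elsewhere: slot 5.
slot 5 has just one choice, so slot 5 = 2. Eliminate 2 elsewhere: slot 4.
slot 2 and slot 6 share exactly the 2 values {3, 5}; by pigeonhole those values go to them, so strike 3, 5 from slot 1, slot 4, slot 7.
slot 4's domain is down to {4}, so slot 4 = 4. Remove 4 from slot 7.
So slot 7 = 6.

6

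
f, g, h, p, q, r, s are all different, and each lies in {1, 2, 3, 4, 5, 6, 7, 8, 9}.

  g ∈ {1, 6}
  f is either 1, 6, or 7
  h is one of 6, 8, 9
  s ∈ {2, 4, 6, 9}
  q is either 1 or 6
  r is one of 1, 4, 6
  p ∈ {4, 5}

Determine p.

The 2 variables g and q are confined to {1, 6}, which locks those values in; drop them from f, h, r, s.
f has just one choice, so f = 7.
That leaves r = 4. Eliminate 4 elsewhere: p, s.
So p = 5.

5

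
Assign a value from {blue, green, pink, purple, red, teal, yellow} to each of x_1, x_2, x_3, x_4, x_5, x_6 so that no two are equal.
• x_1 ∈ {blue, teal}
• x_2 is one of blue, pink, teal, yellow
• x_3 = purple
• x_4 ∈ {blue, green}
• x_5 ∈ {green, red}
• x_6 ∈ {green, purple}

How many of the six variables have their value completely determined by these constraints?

x_3 has just one choice, so x_3 = purple. So x_6 can't be purple.
x_6 must be green (only option left). Eliminate green elsewhere: x_4, x_5.
x_4's domain is down to {blue}, so x_4 = blue. Eliminate blue elsewhere: x_1, x_2.
x_5's domain is down to {red}, so x_5 = red.
x_1's domain is down to {teal}, so x_1 = teal. Eliminate teal elsewhere: x_2.
Determined: x_1=teal, x_3=purple, x_4=blue, x_5=red, x_6=green. The other variables each still have more than one consistent value. That makes 5.

5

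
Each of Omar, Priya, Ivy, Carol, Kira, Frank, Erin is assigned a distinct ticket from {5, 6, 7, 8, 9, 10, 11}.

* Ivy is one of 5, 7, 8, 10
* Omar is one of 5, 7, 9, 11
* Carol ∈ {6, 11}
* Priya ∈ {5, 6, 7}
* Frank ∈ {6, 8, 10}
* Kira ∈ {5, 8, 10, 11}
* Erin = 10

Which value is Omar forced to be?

9

Erin has just one choice, so Erin = 10. Eliminate 10 elsewhere: Ivy, Kira, Frank.
The 6 still-open variables together cover exactly {5, 6, 7, 8, 9, 11} — 6 values for 6 variables — and 9 appears only in Omar's list, so Omar = 9.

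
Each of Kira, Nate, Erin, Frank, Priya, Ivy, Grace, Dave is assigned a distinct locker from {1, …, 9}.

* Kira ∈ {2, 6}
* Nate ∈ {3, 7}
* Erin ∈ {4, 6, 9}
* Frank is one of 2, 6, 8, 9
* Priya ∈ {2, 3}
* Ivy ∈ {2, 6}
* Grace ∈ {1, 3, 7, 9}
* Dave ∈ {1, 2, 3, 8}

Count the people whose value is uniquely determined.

3

The 8 variables draw from only 8 values {1, 2, 3, 4, 6, 7, 8, 9}, so each is used; only Erin can be 4, hence Erin = 4.
The 2 variables Kira and Ivy are confined to {2, 6}, which locks those values in; drop them from Frank, Priya, Dave.
That leaves Priya = 3. So Nate, Grace, Dave can't be 3.
Nate must be 7 (only option left). Eliminate 7 elsewhere: Grace.
Determined: Nate=7, Erin=4, Priya=3. The other people each still have more than one consistent value. That makes 3.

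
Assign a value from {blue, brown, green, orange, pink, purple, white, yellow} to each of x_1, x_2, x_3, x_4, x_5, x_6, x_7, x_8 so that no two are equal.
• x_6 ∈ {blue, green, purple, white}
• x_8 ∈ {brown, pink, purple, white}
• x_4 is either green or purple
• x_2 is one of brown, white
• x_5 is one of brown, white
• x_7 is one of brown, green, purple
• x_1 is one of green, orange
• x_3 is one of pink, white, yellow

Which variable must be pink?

x_8

The 8 variables draw from only 8 values {blue, brown, green, orange, pink, purple, white, yellow}, so each is used; only x_6 can be blue, hence x_6 = blue.
Among the 7 still-open variables, orange fits only x_1 (and all 7 values in {brown, green, orange, pink, purple, white, yellow} must be used), so x_1 = orange.
The 6 still-open variables draw from only 6 values {brown, green, pink, purple, white, yellow}, so each is used; only x_3 can be yellow, hence x_3 = yellow.
The 5 still-open variables together cover exactly {brown, green, pink, purple, white} — 5 values for 5 variables — and pink appears only in x_8's list, so x_8 = pink.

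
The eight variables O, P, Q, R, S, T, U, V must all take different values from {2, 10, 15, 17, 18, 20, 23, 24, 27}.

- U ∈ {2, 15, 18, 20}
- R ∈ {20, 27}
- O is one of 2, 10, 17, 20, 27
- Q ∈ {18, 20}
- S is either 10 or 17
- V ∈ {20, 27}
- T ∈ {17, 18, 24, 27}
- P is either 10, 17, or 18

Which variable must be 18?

Q

Among the 8 variables, 15 fits only U (and all 8 values in {2, 10, 15, 17, 18, 20, 24, 27} must be used), so U = 15.
Among the 7 still-open variables, 2 fits only O (and all 7 values in {2, 10, 17, 18, 20, 24, 27} must be used), so O = 2.
The 6 still-open variables together cover exactly {10, 17, 18, 20, 24, 27} — 6 values for 6 variables — and 24 appears only in T's list, so T = 24.
R and V share exactly the 2 values {20, 27}; by pigeonhole those values go to them, so strike 20, 27 from Q.
So 18 goes to Q.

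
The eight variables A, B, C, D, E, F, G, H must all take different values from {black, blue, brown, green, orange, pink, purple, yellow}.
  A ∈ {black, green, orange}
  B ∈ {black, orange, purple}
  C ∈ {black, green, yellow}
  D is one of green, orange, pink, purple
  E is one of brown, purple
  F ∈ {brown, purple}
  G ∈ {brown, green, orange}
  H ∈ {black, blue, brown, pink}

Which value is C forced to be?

The 8 variables together cover exactly {black, blue, brown, green, orange, pink, purple, yellow} — 8 values for 8 variables — and blue appears only in H's list, so H = blue.
Among the 7 still-open variables, pink fits only D (and all 7 values in {black, brown, green, orange, pink, purple, yellow} must be used), so D = pink.
Among the 6 still-open variables, yellow fits only C (and all 6 values in {black, brown, green, orange, purple, yellow} must be used), so C = yellow.

yellow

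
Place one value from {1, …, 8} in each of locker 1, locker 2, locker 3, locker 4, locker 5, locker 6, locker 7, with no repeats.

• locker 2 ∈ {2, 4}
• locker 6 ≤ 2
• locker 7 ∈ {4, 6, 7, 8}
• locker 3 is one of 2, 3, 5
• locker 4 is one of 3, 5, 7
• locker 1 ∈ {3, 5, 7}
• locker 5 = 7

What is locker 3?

2

locker 5 must be 7 (only option left). Eliminate 7 elsewhere: locker 1, locker 4, locker 7.
locker 1 and locker 4 between them cover only {3, 5} — a naked pair. Remove those values from locker 3.
So locker 3 = 2.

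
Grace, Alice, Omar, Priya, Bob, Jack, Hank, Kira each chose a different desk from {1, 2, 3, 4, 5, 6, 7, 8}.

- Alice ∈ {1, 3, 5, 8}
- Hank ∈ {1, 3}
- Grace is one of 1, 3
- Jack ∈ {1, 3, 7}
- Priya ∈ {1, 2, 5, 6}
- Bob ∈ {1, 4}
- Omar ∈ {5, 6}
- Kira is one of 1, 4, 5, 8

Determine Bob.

The 8 variables together cover exactly {1, 2, 3, 4, 5, 6, 7, 8} — 8 values for 8 variables — and 2 appears only in Priya's list, so Priya = 2.
The 7 still-open variables draw from only 7 values {1, 3, 4, 5, 6, 7, 8}, so each is used; only Omar can be 6, hence Omar = 6.
The 6 still-open variables draw from only 6 values {1, 3, 4, 5, 7, 8}, so each is used; only Jack can be 7, hence Jack = 7.
Grace and Hank share exactly the 2 values {1, 3}; by pigeonhole those values go to them, so strike 1, 3 from Alice, Bob, Kira.
So Bob = 4.

4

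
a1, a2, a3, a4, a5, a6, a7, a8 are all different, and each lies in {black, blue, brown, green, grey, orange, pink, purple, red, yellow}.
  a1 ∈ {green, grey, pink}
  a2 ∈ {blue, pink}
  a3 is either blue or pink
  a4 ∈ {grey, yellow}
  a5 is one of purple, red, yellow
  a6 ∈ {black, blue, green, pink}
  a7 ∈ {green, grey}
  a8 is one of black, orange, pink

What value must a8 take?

orange

a2 and a3 share exactly the 2 values {blue, pink}; by pigeonhole those values go to them, so strike blue, pink from a1, a6, a8.
a1 and a7 between them cover only {green, grey} — a naked pair. Remove those values from a4, a6.
a4's domain is down to {yellow}, so a4 = yellow. Remove yellow from a5.
That leaves a6 = black. Strike black from a8.
So a8 = orange.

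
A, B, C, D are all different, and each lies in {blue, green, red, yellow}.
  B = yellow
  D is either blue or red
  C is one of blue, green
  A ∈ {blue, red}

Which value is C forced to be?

green

B must be yellow (only option left).
The 3 still-open variables together cover exactly {blue, green, red} — 3 values for 3 variables — and green appears only in C's list, so C = green.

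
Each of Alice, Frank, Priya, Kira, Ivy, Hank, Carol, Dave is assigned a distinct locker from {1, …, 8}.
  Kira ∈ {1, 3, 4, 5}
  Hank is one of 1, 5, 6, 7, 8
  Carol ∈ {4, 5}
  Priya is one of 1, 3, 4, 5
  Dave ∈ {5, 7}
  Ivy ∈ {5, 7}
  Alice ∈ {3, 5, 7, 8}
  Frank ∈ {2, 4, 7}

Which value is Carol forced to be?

The 8 variables draw from only 8 values {1, 2, 3, 4, 5, 6, 7, 8}, so each is used; only Frank can be 2, hence Frank = 2.
The 7 still-open variables draw from only 7 values {1, 3, 4, 5, 6, 7, 8}, so each is used; only Hank can be 6, hence Hank = 6.
The 6 still-open variables draw from only 6 values {1, 3, 4, 5, 7, 8}, so each is used; only Alice can be 8, hence Alice = 8.
Ivy and Dave share exactly the 2 values {5, 7}; by pigeonhole those values go to them, so strike 5, 7 from Priya, Kira, Carol.
So Carol = 4.

4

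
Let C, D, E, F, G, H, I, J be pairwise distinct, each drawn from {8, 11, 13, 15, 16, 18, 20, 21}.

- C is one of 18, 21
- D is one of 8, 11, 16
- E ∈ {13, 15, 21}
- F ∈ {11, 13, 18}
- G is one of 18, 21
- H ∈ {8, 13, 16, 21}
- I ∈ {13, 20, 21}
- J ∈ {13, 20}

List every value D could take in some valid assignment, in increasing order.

8, 16

The 8 variables draw from only 8 values {8, 11, 13, 15, 16, 18, 20, 21}, so each is used; only E can be 15, hence E = 15.
The 2 variables C and G are confined to {18, 21}, which locks those values in; drop them from F, H, I.
I and J share exactly the 2 values {13, 20}; by pigeonhole those values go to them, so strike 13, 20 from F, H.
F's domain is down to {11}, so F = 11. Eliminate 11 elsewhere: D.
No further eliminations apply; D can still be any of 8, 16.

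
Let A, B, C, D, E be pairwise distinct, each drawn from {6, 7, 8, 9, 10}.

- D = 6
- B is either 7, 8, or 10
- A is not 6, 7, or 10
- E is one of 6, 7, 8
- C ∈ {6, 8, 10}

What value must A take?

D's domain is down to {6}, so D = 6. Strike 6 from C, E.
The 4 still-open variables draw from only 4 values {7, 8, 9, 10}, so each is used; only A can be 9, hence A = 9.

9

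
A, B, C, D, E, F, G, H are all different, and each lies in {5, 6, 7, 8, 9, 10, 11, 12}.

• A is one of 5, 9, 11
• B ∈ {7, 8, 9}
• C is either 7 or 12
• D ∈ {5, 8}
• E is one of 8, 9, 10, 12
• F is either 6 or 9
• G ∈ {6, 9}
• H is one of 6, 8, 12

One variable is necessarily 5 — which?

D

The 8 variables together cover exactly {5, 6, 7, 8, 9, 10, 11, 12} — 8 values for 8 variables — and 10 appears only in E's list, so E = 10.
Among the 7 still-open variables, 11 fits only A (and all 7 values in {5, 6, 7, 8, 9, 11, 12} must be used), so A = 11.
The 6 still-open variables together cover exactly {5, 6, 7, 8, 9, 12} — 6 values for 6 variables — and 5 appears only in D's list, so D = 5.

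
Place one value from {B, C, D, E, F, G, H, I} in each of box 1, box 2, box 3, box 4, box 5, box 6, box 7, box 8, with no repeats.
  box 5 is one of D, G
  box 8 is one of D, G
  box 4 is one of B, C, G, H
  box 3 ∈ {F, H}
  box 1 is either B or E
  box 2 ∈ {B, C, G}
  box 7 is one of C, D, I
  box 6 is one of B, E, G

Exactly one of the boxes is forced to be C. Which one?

The 8 variables together cover exactly {B, C, D, E, F, G, H, I} — 8 values for 8 variables — and F appears only in box 3's list, so box 3 = F.
The 7 still-open variables draw from only 7 values {B, C, D, E, G, H, I}, so each is used; only box 4 can be H, hence box 4 = H.
The 6 still-open variables draw from only 6 values {B, C, D, E, G, I}, so each is used; only box 7 can be I, hence box 7 = I.
Among the 5 still-open variables, C fits only box 2 (and all 5 values in {B, C, D, E, G} must be used), so box 2 = C.

box 2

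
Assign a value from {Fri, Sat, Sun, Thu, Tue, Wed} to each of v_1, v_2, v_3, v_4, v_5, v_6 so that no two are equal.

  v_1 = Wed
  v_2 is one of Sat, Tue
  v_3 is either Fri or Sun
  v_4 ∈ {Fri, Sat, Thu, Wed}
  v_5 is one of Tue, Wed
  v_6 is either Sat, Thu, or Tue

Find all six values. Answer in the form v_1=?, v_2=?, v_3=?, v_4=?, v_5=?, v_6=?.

v_1 has just one choice, so v_1 = Wed. Remove Wed from v_4, v_5.
That leaves v_5 = Tue. Strike Tue from v_2, v_6.
v_2's domain is down to {Sat}, so v_2 = Sat. Eliminate Sat elsewhere: v_4, v_6.
v_6's domain is down to {Thu}, so v_6 = Thu. Remove Thu from v_4.
v_4's domain is down to {Fri}, so v_4 = Fri. Remove Fri from v_3.
v_3 must be Sun (only option left).

v_1=Wed, v_2=Sat, v_3=Sun, v_4=Fri, v_5=Tue, v_6=Thu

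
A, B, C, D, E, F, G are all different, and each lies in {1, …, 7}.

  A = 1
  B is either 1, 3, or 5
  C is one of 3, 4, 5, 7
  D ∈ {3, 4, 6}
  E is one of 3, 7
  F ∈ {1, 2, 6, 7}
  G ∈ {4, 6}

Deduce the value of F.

A's domain is down to {1}, so A = 1. Strike 1 from B, F.
The 6 still-open variables draw from only 6 values {2, 3, 4, 5, 6, 7}, so each is used; only F can be 2, hence F = 2.

2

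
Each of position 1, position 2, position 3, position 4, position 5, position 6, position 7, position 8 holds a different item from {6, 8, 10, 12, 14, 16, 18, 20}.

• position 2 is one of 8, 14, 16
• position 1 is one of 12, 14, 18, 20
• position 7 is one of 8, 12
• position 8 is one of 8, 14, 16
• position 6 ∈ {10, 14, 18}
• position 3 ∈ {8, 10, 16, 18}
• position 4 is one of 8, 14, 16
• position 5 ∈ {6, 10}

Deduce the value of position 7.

The 8 variables together cover exactly {6, 8, 10, 12, 14, 16, 18, 20} — 8 values for 8 variables — and 6 appears only in position 5's list, so position 5 = 6.
The 7 still-open variables together cover exactly {8, 10, 12, 14, 16, 18, 20} — 7 values for 7 variables — and 20 appears only in position 1's list, so position 1 = 20.
The 6 still-open variables together cover exactly {8, 10, 12, 14, 16, 18} — 6 values for 6 variables — and 12 appears only in position 7's list, so position 7 = 12.

12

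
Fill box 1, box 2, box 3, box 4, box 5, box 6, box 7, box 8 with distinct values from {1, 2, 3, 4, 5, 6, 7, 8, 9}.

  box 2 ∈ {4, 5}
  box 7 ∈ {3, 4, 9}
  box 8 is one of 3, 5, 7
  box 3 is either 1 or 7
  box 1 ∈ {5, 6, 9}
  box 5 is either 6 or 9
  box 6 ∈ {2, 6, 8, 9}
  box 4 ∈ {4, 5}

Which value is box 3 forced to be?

box 2 and box 4 share exactly the 2 values {4, 5}; by pigeonhole those values go to them, so strike 4, 5 from box 1, box 7, box 8.
box 1 and box 5 share exactly the 2 values {6, 9}; by pigeonhole those values go to them, so strike 6, 9 from box 6, box 7.
box 7's domain is down to {3}, so box 7 = 3. Remove 3 from box 8.
That leaves box 8 = 7. So box 3 can't be 7.
So box 3 = 1.

1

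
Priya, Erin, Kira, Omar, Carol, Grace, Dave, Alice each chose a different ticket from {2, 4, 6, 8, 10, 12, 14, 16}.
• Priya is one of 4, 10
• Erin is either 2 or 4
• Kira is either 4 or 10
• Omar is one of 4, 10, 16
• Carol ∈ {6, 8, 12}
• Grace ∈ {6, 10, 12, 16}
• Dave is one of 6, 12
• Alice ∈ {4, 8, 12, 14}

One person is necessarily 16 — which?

The 8 variables together cover exactly {2, 4, 6, 8, 10, 12, 14, 16} — 8 values for 8 variables — and 2 appears only in Erin's list, so Erin = 2.
The 7 still-open variables together cover exactly {4, 6, 8, 10, 12, 14, 16} — 7 values for 7 variables — and 14 appears only in Alice's list, so Alice = 14.
The 6 still-open variables together cover exactly {4, 6, 8, 10, 12, 16} — 6 values for 6 variables — and 8 appears only in Carol's list, so Carol = 8.
Priya and Kira between them cover only {4, 10} — a naked pair. Remove those values from Omar, Grace.
So 16 goes to Omar.

Omar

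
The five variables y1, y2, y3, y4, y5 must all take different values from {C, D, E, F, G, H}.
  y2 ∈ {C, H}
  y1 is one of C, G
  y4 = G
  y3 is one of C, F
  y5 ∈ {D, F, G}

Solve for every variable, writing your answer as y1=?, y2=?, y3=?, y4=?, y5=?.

y4's domain is down to {G}, so y4 = G. Remove G from y1, y5.
y1's domain is down to {C}, so y1 = C. Remove C from y2, y3.
y2 has just one choice, so y2 = H.
That leaves y3 = F. Eliminate F elsewhere: y5.
y5 has just one choice, so y5 = D.

y1=C, y2=H, y3=F, y4=G, y5=D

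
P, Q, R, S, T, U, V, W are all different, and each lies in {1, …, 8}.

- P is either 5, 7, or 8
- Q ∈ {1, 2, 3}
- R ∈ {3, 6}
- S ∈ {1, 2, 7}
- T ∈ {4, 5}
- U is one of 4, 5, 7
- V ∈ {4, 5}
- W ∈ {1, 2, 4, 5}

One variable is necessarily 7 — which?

The 8 variables draw from only 8 values {1, 2, 3, 4, 5, 6, 7, 8}, so each is used; only R can be 6, hence R = 6.
Among the 7 still-open variables, 3 fits only Q (and all 7 values in {1, 2, 3, 4, 5, 7, 8} must be used), so Q = 3.
The 6 still-open variables together cover exactly {1, 2, 4, 5, 7, 8} — 6 values for 6 variables — and 8 appears only in P's list, so P = 8.
The 2 variables T and V are confined to {4, 5}, which locks those values in; drop them from U, W.
So 7 goes to U.

U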